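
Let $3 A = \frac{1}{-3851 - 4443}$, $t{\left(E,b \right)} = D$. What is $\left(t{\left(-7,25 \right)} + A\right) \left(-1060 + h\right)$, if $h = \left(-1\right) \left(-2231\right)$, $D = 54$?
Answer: $\frac{1573387217}{24882} \approx 63234.0$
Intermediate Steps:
$t{\left(E,b \right)} = 54$
$A = - \frac{1}{24882}$ ($A = \frac{1}{3 \left(-3851 - 4443\right)} = \frac{1}{3 \left(-8294\right)} = \frac{1}{3} \left(- \frac{1}{8294}\right) = - \frac{1}{24882} \approx -4.019 \cdot 10^{-5}$)
$h = 2231$
$\left(t{\left(-7,25 \right)} + A\right) \left(-1060 + h\right) = \left(54 - \frac{1}{24882}\right) \left(-1060 + 2231\right) = \frac{1343627}{24882} \cdot 1171 = \frac{1573387217}{24882}$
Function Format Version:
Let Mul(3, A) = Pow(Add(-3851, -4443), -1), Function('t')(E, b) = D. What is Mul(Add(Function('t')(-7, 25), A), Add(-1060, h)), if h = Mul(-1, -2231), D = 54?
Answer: Rational(1573387217, 24882) ≈ 63234.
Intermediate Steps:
Function('t')(E, b) = 54
A = Rational(-1, 24882) (A = Mul(Rational(1, 3), Pow(Add(-3851, -4443), -1)) = Mul(Rational(1, 3), Pow(-8294, -1)) = Mul(Rational(1, 3), Rational(-1, 8294)) = Rational(-1, 24882) ≈ -4.0190e-5)
h = 2231
Mul(Add(Function('t')(-7, 25), A), Add(-1060, h)) = Mul(Add(54, Rational(-1, 24882)), Add(-1060, 2231)) = Mul(Rational(1343627, 24882), 1171) = Rational(1573387217, 24882)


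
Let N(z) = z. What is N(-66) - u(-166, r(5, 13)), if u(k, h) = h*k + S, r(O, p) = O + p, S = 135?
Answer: 2787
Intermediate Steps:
u(k, h) = 135 + h*k (u(k, h) = h*k + 135 = 135 + h*k)
N(-66) - u(-166, r(5, 13)) = -66 - (135 + (5 + 13)*(-166)) = -66 - (135 + 18*(-166)) = -66 - (135 - 2988) = -66 - 1*(-2853) = -66 + 2853 = 2787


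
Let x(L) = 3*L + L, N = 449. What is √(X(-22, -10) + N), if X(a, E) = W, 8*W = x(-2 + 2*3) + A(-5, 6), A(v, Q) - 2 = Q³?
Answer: √1913/2 ≈ 21.869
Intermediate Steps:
x(L) = 4*L
A(v, Q) = 2 + Q³
W = 117/4 (W = (4*(-2 + 2*3) + (2 + 6³))/8 = (4*(-2 + 6) + (2 + 216))/8 = (4*4 + 218)/8 = (16 + 218)/8 = (⅛)*234 = 117/4 ≈ 29.250)
X(a, E) = 117/4
√(X(-22, -10) + N) = √(117/4 + 449) = √(1913/4) = √1913/2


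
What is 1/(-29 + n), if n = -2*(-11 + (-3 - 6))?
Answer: 1/11 ≈ 0.090909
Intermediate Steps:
n = 40 (n = -2*(-11 - 9) = -2*(-20) = 40)
1/(-29 + n) = 1/(-29 + 40) = 1/11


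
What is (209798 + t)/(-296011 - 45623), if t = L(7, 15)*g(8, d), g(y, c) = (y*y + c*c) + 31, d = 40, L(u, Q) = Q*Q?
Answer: -591173/341634 ≈ -1.7304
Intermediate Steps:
L(u, Q) = Q²
g(y, c) = 31 + c² + y² (g(y, c) = (y² + c²) + 31 = (c² + y²) + 31 = 31 + c² + y²)
t = 381375 (t = 15²*(31 + 40² + 8²) = 225*(31 + 1600 + 64) = 225*1695 = 381375)
(209798 + t)/(-296011 - 45623) = (209798 + 381375)/(-296011 - 45623) = 591173/(-341634) = 591173*(-1/341634) = -591173/341634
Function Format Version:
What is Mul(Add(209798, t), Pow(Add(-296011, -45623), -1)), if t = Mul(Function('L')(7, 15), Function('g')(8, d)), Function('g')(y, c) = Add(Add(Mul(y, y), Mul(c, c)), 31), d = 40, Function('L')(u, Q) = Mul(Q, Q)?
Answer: Rational(-591173, 341634) ≈ -1.7304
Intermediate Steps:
Function('L')(u, Q) = Pow(Q, 2)
Function('g')(y, c) = Add(31, Pow(c, 2), Pow(y, 2)) (Function('g')(y, c) = Add(Add(Pow(y, 2), Pow(c, 2)), 31) = Add(Add(Pow(c, 2), Pow(y, 2)), 31) = Add(31, Pow(c, 2), Pow(y, 2)))
t = 381375 (t = Mul(Pow(15, 2), Add(31, Pow(40, 2), Pow(8, 2))) = Mul(225, Add(31, 1600, 64)) = Mul(225, 1695) = 381375)
Mul(Add(209798, t), Pow(Add(-296011, -45623), -1)) = Mul(Add(209798, 381375), Pow(Add(-296011, -45623), -1)) = Mul(591173, Pow(-341634, -1)) = Mul(591173, Rational(-1, 341634)) = Rational(-591173, 341634)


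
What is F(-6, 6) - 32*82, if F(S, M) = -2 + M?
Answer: -2620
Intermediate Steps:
F(-6, 6) - 32*82 = (-2 + 6) - 32*82 = 4 - 2624 = -2620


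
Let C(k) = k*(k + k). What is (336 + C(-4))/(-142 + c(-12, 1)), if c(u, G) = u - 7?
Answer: -16/7 ≈ -2.2857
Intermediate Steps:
c(u, G) = -7 + u
C(k) = 2*k² (C(k) = k*(2*k) = 2*k²)
(336 + C(-4))/(-142 + c(-12, 1)) = (336 + 2*(-4)²)/(-142 + (-7 - 12)) = (336 + 2*16)/(-142 - 19) = (336 + 32)/(-161) = 368*(-1/161) = -16/7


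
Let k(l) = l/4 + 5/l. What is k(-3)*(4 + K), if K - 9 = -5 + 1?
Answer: -87/4 ≈ -21.750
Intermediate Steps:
k(l) = 5/l + l/4 (k(l) = l*(¼) + 5/l = l/4 + 5/l = 5/l + l/4)
K = 5 (K = 9 + (-5 + 1) = 9 - 4 = 5)
k(-3)*(4 + K) = (5/(-3) + (¼)*(-3))*(4 + 5) = (5*(-⅓) - ¾)*9 = (-5/3 - ¾)*9 = -29/12*9 = -87/4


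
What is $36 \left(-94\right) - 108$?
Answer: $-3492$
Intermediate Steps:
$36 \left(-94\right) - 108 = -3384 - 108 = -3492$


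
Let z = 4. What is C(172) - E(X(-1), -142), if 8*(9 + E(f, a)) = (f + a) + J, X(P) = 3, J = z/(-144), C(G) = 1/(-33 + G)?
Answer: 1056271/40032 ≈ 26.386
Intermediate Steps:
J = -1/36 (J = 4/(-144) = 4*(-1/144) = -1/36 ≈ -0.027778)
E(f, a) = -2593/288 + a/8 + f/8 (E(f, a) = -9 + ((f + a) - 1/36)/8 = -9 + ((a + f) - 1/36)/8 = -9 + (-1/36 + a + f)/8 = -9 + (-1/288 + a/8 + f/8) = -2593/288 + a/8 + f/8)
C(172) - E(X(-1), -142) = 1/(-33 + 172) - (-2593/288 + (⅛)*(-142) + (⅛)*3) = 1/139 - (-2593/288 - 71/4 + 3/8) = 1/139 - 1*(-7597/288) = 1/139 + 7597/288 = 1056271/40032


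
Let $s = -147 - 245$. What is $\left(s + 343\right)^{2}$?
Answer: $2401$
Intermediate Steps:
$s = -392$
$\left(s + 343\right)^{2} = \left(-392 + 343\right)^{2} = \left(-49\right)^{2} = 2401$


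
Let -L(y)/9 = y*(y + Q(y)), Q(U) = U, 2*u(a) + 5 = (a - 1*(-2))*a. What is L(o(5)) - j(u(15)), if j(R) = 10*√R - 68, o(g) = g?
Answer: -382 - 50*√5 ≈ -493.80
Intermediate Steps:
u(a) = -5/2 + a*(2 + a)/2 (u(a) = -5/2 + ((a - 1*(-2))*a)/2 = -5/2 + ((a + 2)*a)/2 = -5/2 + ((2 + a)*a)/2 = -5/2 + (a*(2 + a))/2 = -5/2 + a*(2 + a)/2)
j(R) = -68 + 10*√R
L(y) = -18*y² (L(y) = -9*y*(y + y) = -9*y*2*y = -18*y²)
L(o(5)) - j(u(15)) = -18*5² - (-68 + 10*√(-5/2 + 15 + (½)*15²)) = -18*25 - (-68 + 10*√(-5/2 + 15 + (½)*225)) = -450 - (-68 + 10*√(-5/2 + 15 + 225/2)) = -450 - (-68 + 10*√125) = -450 - (-68 + 10*(5*√5)) = -450 - (-68 + 50*√5) = -450 + (68 - 50*√5) = -382 - 50*√5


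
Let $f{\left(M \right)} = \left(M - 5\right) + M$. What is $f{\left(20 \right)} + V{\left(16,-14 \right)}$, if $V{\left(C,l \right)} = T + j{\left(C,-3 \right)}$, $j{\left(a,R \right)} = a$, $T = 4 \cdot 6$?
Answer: $75$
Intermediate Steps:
$T = 24$
$V{\left(C,l \right)} = 24 + C$
$f{\left(M \right)} = -5 + 2 M$ ($f{\left(M \right)} = \left(-5 + M\right) + M = -5 + 2 M$)
$f{\left(20 \right)} + V{\left(16,-14 \right)} = \left(-5 + 2 \cdot 20\right) + \left(24 + 16\right) = \left(-5 + 40\right) + 40 = 35 + 40 = 75$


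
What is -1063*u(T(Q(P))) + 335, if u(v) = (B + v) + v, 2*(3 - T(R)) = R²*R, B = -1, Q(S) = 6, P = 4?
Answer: 224628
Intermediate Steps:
T(R) = 3 - R³/2 (T(R) = 3 - R²*R/2 = 3 - R³/2)
u(v) = -1 + 2*v (u(v) = (-1 + v) + v = -1 + 2*v)
-1063*u(T(Q(P))) + 335 = -1063*(-1 + 2*(3 - ½*6³)) + 335 = -1063*(-1 + 2*(3 - ½*216)) + 335 = -1063*(-1 + 2*(3 - 108)) + 335 = -1063*(-1 + 2*(-105)) + 335 = -1063*(-1 - 210) + 335 = -1063*(-211) + 335 = 224293 + 335 = 224628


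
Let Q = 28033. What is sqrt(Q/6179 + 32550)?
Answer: sqrt(1242933550457)/6179 ≈ 180.43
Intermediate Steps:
sqrt(Q/6179 + 32550) = sqrt(28033/6179 + 32550) = sqrt(201154483/6179) = sqrt(1242933550457)/6179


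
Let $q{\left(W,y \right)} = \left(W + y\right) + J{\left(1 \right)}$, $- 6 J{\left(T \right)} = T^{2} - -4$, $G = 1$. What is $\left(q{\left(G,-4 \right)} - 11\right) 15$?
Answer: $- \frac{445}{2} \approx -222.5$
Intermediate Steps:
$J{\left(T \right)} = - \frac{2}{3} - \frac{T^{2}}{6}$ ($J{\left(T \right)} = - \frac{T^{2} - -4}{6} = - \frac{T^{2} + 4}{6} = - \frac{4 + T^{2}}{6} = - \frac{2}{3} - \frac{T^{2}}{6}$)
$q{\left(W,y \right)} = - \frac{5}{6} + W + y$ ($q{\left(W,y \right)} = \left(W + y\right) - \left(\frac{2}{3} + \frac{1^{2}}{6}\right) = \left(W + y\right) - \frac{5}{6} = - \frac{5}{6} + W + y$)
$\left(q{\left(G,-4 \right)} - 11\right) 15 = \left(\left(- \frac{5}{6} + 1 - 4\right) - 11\right) 15 = \left(- \frac{23}{6} - 11\right) 15 = \left(- \frac{89}{6}\right) 15 = - \frac{445}{2}$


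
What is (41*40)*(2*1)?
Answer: 3280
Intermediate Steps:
(41*40)*(2*1) = 1640*2 = 3280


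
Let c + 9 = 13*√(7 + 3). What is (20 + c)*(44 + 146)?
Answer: 2090 + 2470*√10 ≈ 9900.8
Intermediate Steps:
c = -9 + 13*√10 (c = -9 + 13*√(7 + 3) = -9 + 13*√10 ≈ 32.110)
(20 + c)*(44 + 146) = (20 + (-9 + 13*√10))*(44 + 146) = (11 + 13*√10)*190 = 2090 + 2470*√10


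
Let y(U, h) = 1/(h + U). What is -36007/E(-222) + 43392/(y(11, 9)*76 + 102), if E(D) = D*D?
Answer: 10673608937/26071236 ≈ 409.40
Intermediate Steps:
y(U, h) = 1/(U + h)
E(D) = D²
-36007/E(-222) + 43392/(y(11, 9)*76 + 102) = -36007/((-222)²) + 43392/(76/(11 + 9) + 102) = -36007/49284 + 43392/(76/20 + 102) = -36007*1/49284 + 43392/((1/20)*76 + 102) = -36007/49284 + 43392/(19/5 + 102) = -36007/49284 + 43392/(529/5) = -36007/49284 + 43392*(5/529) = -36007/49284 + 216960/529 = 10673608937/26071236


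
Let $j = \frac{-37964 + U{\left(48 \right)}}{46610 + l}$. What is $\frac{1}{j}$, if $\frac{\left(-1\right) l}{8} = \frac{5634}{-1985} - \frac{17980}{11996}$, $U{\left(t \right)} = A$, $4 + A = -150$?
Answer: $- \frac{46279430113}{37819504295} \approx -1.2237$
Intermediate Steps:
$A = -154$ ($A = -4 - 150 = -154$)
$U{\left(t \right)} = -154$
$l = \frac{206551528}{5953015}$ ($l = - 8 \left(\frac{5634}{-1985} - \frac{17980}{11996}\right) = - 8 \left(5634 \left(- \frac{1}{1985}\right) - \frac{4495}{2999}\right) = - 8 \left(- \frac{5634}{1985} - \frac{4495}{2999}\right) = \left(-8\right) \left(- \frac{25818941}{5953015}\right) = \frac{206551528}{5953015} \approx 34.697$)
$j = - \frac{37819504295}{46279430113}$ ($j = \frac{-37964 - 154}{46610 + \frac{206551528}{5953015}} = - \frac{38118}{\frac{277676580678}{5953015}} = \left(-38118\right) \frac{5953015}{277676580678} = - \frac{37819504295}{46279430113} \approx -0.8172$)
$\frac{1}{j} = \frac{1}{- \frac{37819504295}{46279430113}} = - \frac{46279430113}{37819504295}$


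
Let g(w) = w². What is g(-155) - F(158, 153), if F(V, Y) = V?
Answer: 23867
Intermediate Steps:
g(-155) - F(158, 153) = (-155)² - 1*158 = 24025 - 158 = 23867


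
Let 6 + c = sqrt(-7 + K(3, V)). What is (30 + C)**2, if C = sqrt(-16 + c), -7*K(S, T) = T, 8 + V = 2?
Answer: (210 + sqrt(7)*sqrt(-154 + I*sqrt(301)))**2/49 ≈ 893.83 + 284.35*I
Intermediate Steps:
V = -6 (V = -8 + 2 = -6)
K(S, T) = -T/7
c = -6 + I*sqrt(301)/7 (c = -6 + sqrt(-7 - 1/7*(-6)) = -6 + sqrt(-7 + 6/7) = -6 + sqrt(-43/7) = -6 + I*sqrt(301)/7 ≈ -6.0 + 2.4785*I)
C = sqrt(-22 + I*sqrt(301)/7) (C = sqrt(-16 + (-6 + I*sqrt(301)/7)) = sqrt(-22 + I*sqrt(301)/7) ≈ 0.26379 + 4.6978*I)
(30 + C)**2 = (30 + sqrt(-1078 + 7*I*sqrt(301))/7)**2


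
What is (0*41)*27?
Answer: 0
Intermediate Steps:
(0*41)*27 = 0*27 = 0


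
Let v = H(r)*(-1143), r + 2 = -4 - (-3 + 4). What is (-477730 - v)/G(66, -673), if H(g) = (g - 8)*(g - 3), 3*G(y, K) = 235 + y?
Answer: -918840/301 ≈ -3052.6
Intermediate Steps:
G(y, K) = 235/3 + y/3 (G(y, K) = (235 + y)/3 = 235/3 + y/3)
r = -7 (r = -2 + (-4 - (-3 + 4)) = -2 + (-4 - 1*1) = -2 + (-4 - 1) = -2 - 5 = -7)
H(g) = (-8 + g)*(-3 + g)
v = -171450 (v = (24 + (-7)² - 11*(-7))*(-1143) = (24 + 49 + 77)*(-1143) = 150*(-1143) = -171450)
(-477730 - v)/G(66, -673) = (-477730 - 1*(-171450))/(235/3 + (⅓)*66) = (-477730 + 171450)/(235/3 + 22) = -306280/301/3 = -306280*3/301 = -918840/301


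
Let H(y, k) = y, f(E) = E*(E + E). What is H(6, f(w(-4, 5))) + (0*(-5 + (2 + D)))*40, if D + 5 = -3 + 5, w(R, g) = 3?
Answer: 6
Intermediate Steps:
f(E) = 2*E**2 (f(E) = E*(2*E) = 2*E**2)
D = -3 (D = -5 + (-3 + 5) = -5 + 2 = -3)
H(6, f(w(-4, 5))) + (0*(-5 + (2 + D)))*40 = 6 + (0*(-5 + (2 - 3)))*40 = 6 + (0*(-5 - 1))*40 = 6 + (0*(-6))*40 = 6 + 0*40 = 6 + 0 = 6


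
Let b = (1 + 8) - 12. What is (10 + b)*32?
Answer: 224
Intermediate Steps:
b = -3 (b = 9 - 12 = -3)
(10 + b)*32 = (10 - 3)*32 = 7*32 = 224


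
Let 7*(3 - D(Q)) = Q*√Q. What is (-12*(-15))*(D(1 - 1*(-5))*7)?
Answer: 3780 - 1080*√6 ≈ 1134.6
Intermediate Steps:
D(Q) = 3 - Q^(3/2)/7 (D(Q) = 3 - Q*√Q/7 = 3 - Q^(3/2)/7)
(-12*(-15))*(D(1 - 1*(-5))*7) = (-12*(-15))*((3 - (1 - 1*(-5))^(3/2)/7)*7) = 180*((3 - (1 + 5)^(3/2)/7)*7) = 180*((3 - 6*√6/7)*7) = 180*(21 - 6*√6) = 3780 - 1080*√6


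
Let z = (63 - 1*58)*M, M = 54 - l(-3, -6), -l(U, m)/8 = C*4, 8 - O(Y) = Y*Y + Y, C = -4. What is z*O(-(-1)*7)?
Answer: 17760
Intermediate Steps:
O(Y) = 8 - Y - Y² (O(Y) = 8 - (Y*Y + Y) = 8 - (Y² + Y) = 8 - (Y + Y²) = 8 + (-Y - Y²) = 8 - Y - Y²)
l(U, m) = 128 (l(U, m) = -(-32)*4 = -8*(-16) = 128)
M = -74 (M = 54 - 1*128 = 54 - 128 = -74)
z = -370 (z = (63 - 1*58)*(-74) = (63 - 58)*(-74) = 5*(-74) = -370)
z*O(-(-1)*7) = -370*(8 - (-1)*(-1*7) - (-(-1)*7)²) = -370*(8 - (-1)*(-7) - (-1*(-7))²) = -370*(8 - 1*7 - 1*7²) = -370*(8 - 7 - 1*49) = -370*(8 - 7 - 49) = -370*(-48) = 17760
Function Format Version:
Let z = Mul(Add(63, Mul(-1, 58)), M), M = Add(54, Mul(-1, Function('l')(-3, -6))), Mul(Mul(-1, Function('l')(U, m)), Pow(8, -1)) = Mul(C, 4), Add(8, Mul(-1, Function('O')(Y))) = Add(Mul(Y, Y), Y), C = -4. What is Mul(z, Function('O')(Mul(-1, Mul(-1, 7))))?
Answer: 17760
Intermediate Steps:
Function('O')(Y) = Add(8, Mul(-1, Y), Mul(-1, Pow(Y, 2))) (Function('O')(Y) = Add(8, Mul(-1, Add(Mul(Y, Y), Y))) = Add(8, Mul(-1, Add(Pow(Y, 2), Y))) = Add(8, Mul(-1, Add(Y, Pow(Y, 2)))) = Add(8, Add(Mul(-1, Y), Mul(-1, Pow(Y, 2)))) = Add(8, Mul(-1, Y), Mul(-1, Pow(Y, 2))))
Function('l')(U, m) = 128 (Function('l')(U, m) = Mul(-8, Mul(-4, 4)) = Mul(-8, -16) = 128)
M = -74 (M = Add(54, Mul(-1, 128)) = Add(54, -128) = -74)
z = -370 (z = Mul(Add(63, Mul(-1, 58)), -74) = Mul(Add(63, -58), -74) = Mul(5, -74) = -370)
Mul(z, Function('O')(Mul(-1, Mul(-1, 7)))) = Mul(-370, Add(8, Mul(-1, Mul(-1, Mul(-1, 7))), Mul(-1, Pow(Mul(-1, Mul(-1, 7)), 2)))) = Mul(-370, Add(8, Mul(-1, Mul(-1, -7)), Mul(-1, Pow(Mul(-1, -7), 2)))) = Mul(-370, Add(8, Mul(-1, 7), Mul(-1, Pow(7, 2)))) = Mul(-370, Add(8, -7, Mul(-1, 49))) = Mul(-370, Add(8, -7, -49)) = Mul(-370, -48) = 17760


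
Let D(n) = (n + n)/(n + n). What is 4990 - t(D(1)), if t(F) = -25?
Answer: 5015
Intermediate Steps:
D(n) = 1 (D(n) = (2*n)/((2*n)) = (2*n)*(1/(2*n)) = 1)
4990 - t(D(1)) = 4990 - 1*(-25) = 4990 + 25 = 5015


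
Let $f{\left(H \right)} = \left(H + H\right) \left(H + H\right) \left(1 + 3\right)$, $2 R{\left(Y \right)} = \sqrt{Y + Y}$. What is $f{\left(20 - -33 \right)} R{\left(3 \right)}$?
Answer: $22472 \sqrt{6} \approx 55045.0$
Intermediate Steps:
$R{\left(Y \right)} = \frac{\sqrt{2} \sqrt{Y}}{2}$ ($R{\left(Y \right)} = \frac{\sqrt{Y + Y}}{2} = \frac{\sqrt{2 Y}}{2} = \frac{\sqrt{2} \sqrt{Y}}{2}$)
$f{\left(H \right)} = 16 H^{2}$ ($f{\left(H \right)} = 2 H 2 H 4 = 4 H^{2} \cdot 4 = 16 H^{2}$)
$f{\left(20 - -33 \right)} R{\left(3 \right)} = 16 \left(20 - -33\right)^{2} \frac{\sqrt{2} \sqrt{3}}{2} = 16 \left(20 + 33\right)^{2} \frac{\sqrt{6}}{2} = 16 \cdot 53^{2} \frac{\sqrt{6}}{2} = 16 \cdot 2809 \frac{\sqrt{6}}{2} = 44944 \frac{\sqrt{6}}{2} = 22472 \sqrt{6}$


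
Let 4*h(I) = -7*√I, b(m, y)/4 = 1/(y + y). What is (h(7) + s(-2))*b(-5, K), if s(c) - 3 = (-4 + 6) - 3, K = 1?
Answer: 4 - 7*√7/2 ≈ -5.2601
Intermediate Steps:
b(m, y) = 2/y (b(m, y) = 4/(y + y) = 4/((2*y)) = 4*(1/(2*y)) = 2/y)
h(I) = -7*√I/4 (h(I) = (-7*√I)/4 = -7*√I/4)
s(c) = 2 (s(c) = 3 + ((-4 + 6) - 3) = 3 + (2 - 3) = 3 - 1 = 2)
(h(7) + s(-2))*b(-5, K) = (-7*√7/4 + 2)*(2/1) = (2 - 7*√7/4)*(2*1) = (2 - 7*√7/4)*2 = 4 - 7*√7/2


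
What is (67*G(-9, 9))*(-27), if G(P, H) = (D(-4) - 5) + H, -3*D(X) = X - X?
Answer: -7236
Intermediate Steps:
D(X) = 0 (D(X) = -(X - X)/3 = -⅓*0 = 0)
G(P, H) = -5 + H (G(P, H) = (0 - 5) + H = -5 + H)
(67*G(-9, 9))*(-27) = (67*(-5 + 9))*(-27) = (67*4)*(-27) = 268*(-27) = -7236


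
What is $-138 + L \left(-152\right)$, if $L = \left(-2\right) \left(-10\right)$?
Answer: $-3178$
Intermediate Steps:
$L = 20$
$-138 + L \left(-152\right) = -138 + 20 \left(-152\right) = -138 - 3040 = -3178$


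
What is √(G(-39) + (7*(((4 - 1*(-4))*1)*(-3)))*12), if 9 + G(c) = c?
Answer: 4*I*√129 ≈ 45.431*I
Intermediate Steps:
G(c) = -9 + c
√(G(-39) + (7*(((4 - 1*(-4))*1)*(-3)))*12) = √((-9 - 39) + (7*(((4 - 1*(-4))*1)*(-3)))*12) = √(-48 + (7*(((4 + 4)*1)*(-3)))*12) = √(-48 + (7*((8*1)*(-3)))*12) = √(-48 + (7*(8*(-3)))*12) = √(-48 + (7*(-24))*12) = √(-48 - 168*12) = √(-48 - 2016) = √(-2064) = 4*I*√129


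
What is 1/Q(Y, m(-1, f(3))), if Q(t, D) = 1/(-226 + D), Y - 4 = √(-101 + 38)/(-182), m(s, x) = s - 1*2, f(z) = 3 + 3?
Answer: -229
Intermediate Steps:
f(z) = 6
m(s, x) = -2 + s (m(s, x) = s - 2 = -2 + s)
Y = 4 - 3*I*√7/182 (Y = 4 + √(-101 + 38)/(-182) = 4 + √(-63)*(-1/182) = 4 + (3*I*√7)*(-1/182) = 4 - 3*I*√7/182 ≈ 4.0 - 0.043611*I)
1/Q(Y, m(-1, f(3))) = 1/(1/(-226 + (-2 - 1))) = 1/(1/(-226 - 3)) = 1/(1/(-229)) = 1/(-1/229) = -229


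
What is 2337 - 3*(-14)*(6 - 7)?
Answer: 2295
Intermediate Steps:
2337 - 3*(-14)*(6 - 7) = 2337 - (-42)*(-1) = 2337 - 1*42 = 2337 - 42 = 2295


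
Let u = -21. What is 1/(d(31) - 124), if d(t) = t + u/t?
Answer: -31/2904 ≈ -0.010675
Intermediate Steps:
d(t) = t - 21/t
1/(d(31) - 124) = 1/((31 - 21/31) - 124) = 1/(940/31 - 124) = 1/(-2904/31) = -31/2904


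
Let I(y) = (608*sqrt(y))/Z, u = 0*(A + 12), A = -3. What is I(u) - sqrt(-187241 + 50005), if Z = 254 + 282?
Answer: -2*I*sqrt(34309) ≈ -370.45*I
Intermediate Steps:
Z = 536
u = 0 (u = 0*(-3 + 12) = 0*9 = 0)
I(y) = 76*sqrt(y)/67 (I(y) = (608*sqrt(y))/536 = (608*sqrt(y))*(1/536) = 76*sqrt(y)/67)
I(u) - sqrt(-187241 + 50005) = 76*sqrt(0)/67 - sqrt(-187241 + 50005) = (76/67)*0 - sqrt(-137236) = 0 - 2*I*sqrt(34309) = -2*I*sqrt(34309)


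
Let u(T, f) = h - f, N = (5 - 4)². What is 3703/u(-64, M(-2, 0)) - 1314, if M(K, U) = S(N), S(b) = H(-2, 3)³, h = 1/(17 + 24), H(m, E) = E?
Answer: -229301/158 ≈ -1451.3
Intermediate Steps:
N = 1 (N = 1² = 1)
h = 1/41 ≈ 0.024390
S(b) = 27 (S(b) = 3³ = 27)
M(K, U) = 27
u(T, f) = 1/41 - f
3703/u(-64, M(-2, 0)) - 1314 = 3703/(1/41 - 1*27) - 1314 = 3703/(1/41 - 27) - 1314 = 3703/(-1106/41) - 1314 = 3703*(-41/1106) - 1314 = -21689/158 - 1314 = -229301/158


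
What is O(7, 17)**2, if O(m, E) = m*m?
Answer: 2401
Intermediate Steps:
O(m, E) = m**2
O(7, 17)**2 = (7**2)**2 = 49**2 = 2401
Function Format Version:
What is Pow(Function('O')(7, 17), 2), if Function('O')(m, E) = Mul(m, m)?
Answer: 2401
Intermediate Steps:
Function('O')(m, E) = Pow(m, 2)
Pow(Function('O')(7, 17), 2) = Pow(Pow(7, 2), 2) = Pow(49, 2) = 2401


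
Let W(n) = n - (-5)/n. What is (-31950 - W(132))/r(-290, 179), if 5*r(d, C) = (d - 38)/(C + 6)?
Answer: 3917216825/43296 ≈ 90475.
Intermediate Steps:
W(n) = n + 5/n
r(d, C) = (-38 + d)/(5*(6 + C)) (r(d, C) = ((d - 38)/(C + 6))/5 = ((-38 + d)/(6 + C))/5 = (-38 + d)/(5*(6 + C)))
(-31950 - W(132))/r(-290, 179) = (-31950 - (132 + 5/132))/(((-38 - 290)/(5*(6 + 179)))) = (-31950 - (132 + 5*(1/132)))/(((⅕)*(-328)/185)) = (-31950 - (132 + 5/132))/(((⅕)*(1/185)*(-328))) = (-31950 - 1*17429/132)/(-328/925) = (-31950 - 17429/132)*(-925/328) = -4234829/132*(-925/328) = 3917216825/43296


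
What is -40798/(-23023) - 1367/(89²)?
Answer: 291688517/182365183 ≈ 1.5995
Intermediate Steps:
-40798/(-23023) - 1367/(89²) = -40798*(-1/23023) - 1367/7921 = 40798/23023 - 1367*1/7921 = 40798/23023 - 1367/7921 = 291688517/182365183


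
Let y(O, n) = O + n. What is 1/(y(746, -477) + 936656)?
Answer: 1/936925 ≈ 1.0673e-6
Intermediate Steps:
1/(y(746, -477) + 936656) = 1/((746 - 477) + 936656) = 1/(269 + 936656) = 1/936925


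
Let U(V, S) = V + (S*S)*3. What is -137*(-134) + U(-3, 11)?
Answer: 18718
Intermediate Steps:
U(V, S) = V + 3*S² (U(V, S) = V + S²*3 = V + 3*S²)
-137*(-134) + U(-3, 11) = -137*(-134) + (-3 + 3*11²) = 18358 + (-3 + 3*121) = 18358 + (-3 + 363) = 18358 + 360 = 18718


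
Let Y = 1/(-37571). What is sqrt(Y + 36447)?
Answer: 2*sqrt(12861964429189)/37571 ≈ 190.91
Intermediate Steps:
Y = -1/37571 ≈ -2.6616e-5
sqrt(Y + 36447) = sqrt(-1/37571 + 36447) = sqrt(1369350236/37571) = 2*sqrt(12861964429189)/37571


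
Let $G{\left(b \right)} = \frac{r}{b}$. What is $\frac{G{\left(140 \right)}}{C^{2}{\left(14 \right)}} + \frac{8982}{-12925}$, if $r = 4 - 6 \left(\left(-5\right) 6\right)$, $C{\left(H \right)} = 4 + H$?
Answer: $- \frac{10126133}{14656950} \approx -0.69088$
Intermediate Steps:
$r = 184$ ($r = 4 - -180 = 4 + 180 = 184$)
$G{\left(b \right)} = \frac{184}{b}$
$\frac{G{\left(140 \right)}}{C^{2}{\left(14 \right)}} + \frac{8982}{-12925} = \frac{184 \cdot \frac{1}{140}}{\left(4 + 14\right)^{2}} + \frac{8982}{-12925} = \frac{184 \cdot \frac{1}{140}}{18^{2}} + 8982 \left(- \frac{1}{12925}\right) = \frac{46}{35 \cdot 324} - \frac{8982}{12925} = \frac{46}{35} \cdot \frac{1}{324} - \frac{8982}{12925} = \frac{23}{5670} - \frac{8982}{12925} = - \frac{10126133}{14656950}$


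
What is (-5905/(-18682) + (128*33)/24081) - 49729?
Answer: -7457307724115/149960414 ≈ -49729.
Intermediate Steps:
(-5905/(-18682) + (128*33)/24081) - 49729 = (-5905*(-1/18682) + 4224*(1/24081)) - 49729 = (5905/18682 + 1408/8027) - 49729 = 73703691/149960414 - 49729 = -7457307724115/149960414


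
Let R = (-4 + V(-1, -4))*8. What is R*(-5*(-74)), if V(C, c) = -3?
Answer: -20720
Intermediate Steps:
R = -56 (R = (-4 - 3)*8 = -7*8 = -56)
R*(-5*(-74)) = -(-280)*(-74) = -56*370 = -20720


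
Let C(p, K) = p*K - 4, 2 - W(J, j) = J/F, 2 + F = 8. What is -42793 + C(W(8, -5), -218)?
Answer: -128827/3 ≈ -42942.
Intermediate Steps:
F = 6 (F = -2 + 8 = 6)
W(J, j) = 2 - J/6
C(p, K) = -4 + K*p (C(p, K) = K*p - 4 = -4 + K*p)
-42793 + C(W(8, -5), -218) = -42793 + (-4 - 218*(2 - 1/6*8)) = -42793 + (-4 - 218*(2 - 4/3)) = -42793 + (-4 - 218*2/3) = -42793 + (-4 - 436/3) = -42793 - 448/3 = -128827/3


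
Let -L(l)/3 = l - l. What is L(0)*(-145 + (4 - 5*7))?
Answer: 0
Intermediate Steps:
L(l) = 0 (L(l) = -3*(l - l) = -3*0 = 0)
L(0)*(-145 + (4 - 5*7)) = 0*(-145 + (4 - 5*7)) = 0*(-145 + (4 - 35)) = 0*(-145 - 31) = 0*(-176) = 0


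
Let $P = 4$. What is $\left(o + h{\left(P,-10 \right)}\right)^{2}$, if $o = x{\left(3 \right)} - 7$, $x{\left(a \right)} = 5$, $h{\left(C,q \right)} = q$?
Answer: $144$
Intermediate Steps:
$o = -2$ ($o = 5 - 7 = -2$)
$\left(o + h{\left(P,-10 \right)}\right)^{2} = \left(-2 - 10\right)^{2} = \left(-12\right)^{2} = 144$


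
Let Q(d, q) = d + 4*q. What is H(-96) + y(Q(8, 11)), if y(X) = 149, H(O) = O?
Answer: 53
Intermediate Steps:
H(-96) + y(Q(8, 11)) = -96 + 149 = 53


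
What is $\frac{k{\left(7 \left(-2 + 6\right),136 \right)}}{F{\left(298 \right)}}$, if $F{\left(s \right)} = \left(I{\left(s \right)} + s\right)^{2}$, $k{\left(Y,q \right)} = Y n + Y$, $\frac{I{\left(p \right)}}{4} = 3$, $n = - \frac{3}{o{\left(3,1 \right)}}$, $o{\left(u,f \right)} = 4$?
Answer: $\frac{7}{96100} \approx 7.2841 \cdot 10^{-5}$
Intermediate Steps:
$n = - \frac{3}{4} \approx -0.75$
$I{\left(p \right)} = 12$ ($I{\left(p \right)} = 4 \cdot 3 = 12$)
$k{\left(Y,q \right)} = \frac{Y}{4}$ ($k{\left(Y,q \right)} = Y \left(- \frac{3}{4}\right) + Y = - \frac{3 Y}{4} + Y = \frac{Y}{4}$)
$F{\left(s \right)} = \left(12 + s\right)^{2}$
$\frac{k{\left(7 \left(-2 + 6\right),136 \right)}}{F{\left(298 \right)}} = \frac{\frac{1}{4} \cdot 7 \left(-2 + 6\right)}{\left(12 + 298\right)^{2}} = \frac{\frac{1}{4} \cdot 7 \cdot 4}{310^{2}} = \frac{\frac{1}{4} \cdot 28}{96100} = 7 \cdot \frac{1}{96100} = \frac{7}{96100}$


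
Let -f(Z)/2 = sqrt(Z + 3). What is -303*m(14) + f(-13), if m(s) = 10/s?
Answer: -1515/7 - 2*I*sqrt(10) ≈ -216.43 - 6.3246*I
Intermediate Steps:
f(Z) = -2*sqrt(3 + Z) (f(Z) = -2*sqrt(Z + 3) = -2*sqrt(3 + Z))
-303*m(14) + f(-13) = -3030/14 - 2*sqrt(3 - 13) = -3030/14 - 2*I*sqrt(10) = -303*5/7 - 2*I*sqrt(10) = -1515/7 - 2*I*sqrt(10)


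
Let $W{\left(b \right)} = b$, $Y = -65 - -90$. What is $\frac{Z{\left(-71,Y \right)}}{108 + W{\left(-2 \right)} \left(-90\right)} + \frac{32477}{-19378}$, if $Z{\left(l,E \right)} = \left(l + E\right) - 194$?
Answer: $- \frac{72938}{29067} \approx -2.5093$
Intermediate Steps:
$Y = 25$ ($Y = -65 + 90 = 25$)
$Z{\left(l,E \right)} = -194 + E + l$ ($Z{\left(l,E \right)} = \left(E + l\right) - 194 = -194 + E + l$)
$\frac{Z{\left(-71,Y \right)}}{108 + W{\left(-2 \right)} \left(-90\right)} + \frac{32477}{-19378} = \frac{-194 + 25 - 71}{108 - -180} + \frac{32477}{-19378} = - \frac{240}{108 + 180} + 32477 \left(- \frac{1}{19378}\right) = - \frac{240}{288} - \frac{32477}{19378} = \left(-240\right) \frac{1}{288} - \frac{32477}{19378} = - \frac{5}{6} - \frac{32477}{19378} = - \frac{72938}{29067}$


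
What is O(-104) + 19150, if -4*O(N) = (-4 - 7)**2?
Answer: 76479/4 ≈ 19120.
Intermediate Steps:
O(N) = -121/4 (O(N) = -(-4 - 7)**2/4 = -1/4*(-11)**2 = -1/4*121 = -121/4)
O(-104) + 19150 = -121/4 + 19150 = 76479/4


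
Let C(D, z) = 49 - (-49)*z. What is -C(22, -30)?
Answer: 1421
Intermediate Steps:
C(D, z) = 49 + 49*z
-C(22, -30) = -(49 + 49*(-30)) = -(49 - 1470) = -1*(-1421) = 1421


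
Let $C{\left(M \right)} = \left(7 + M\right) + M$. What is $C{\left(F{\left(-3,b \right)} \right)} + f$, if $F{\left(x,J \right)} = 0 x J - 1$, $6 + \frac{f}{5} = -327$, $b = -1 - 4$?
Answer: $-1660$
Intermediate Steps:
$b = -5$ ($b = -1 - 4 = -5$)
$f = -1665$ ($f = -30 + 5 \left(-327\right) = -30 - 1635 = -1665$)
$F{\left(x,J \right)} = -1$ ($F{\left(x,J \right)} = 0 J - 1 = 0 - 1 = -1$)
$C{\left(M \right)} = 7 + 2 M$
$C{\left(F{\left(-3,b \right)} \right)} + f = \left(7 + 2 \left(-1\right)\right) - 1665 = \left(7 - 2\right) - 1665 = 5 - 1665 = -1660$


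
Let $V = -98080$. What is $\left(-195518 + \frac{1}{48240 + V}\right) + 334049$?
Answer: $\frac{6904385039}{49840} \approx 1.3853 \cdot 10^{5}$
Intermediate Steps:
$\left(-195518 + \frac{1}{48240 + V}\right) + 334049 = \left(-195518 + \frac{1}{48240 - 98080}\right) + 334049 = \left(-195518 + \frac{1}{-49840}\right) + 334049 = \left(-195518 - \frac{1}{49840}\right) + 334049 = - \frac{9744617121}{49840} + 334049 = \frac{6904385039}{49840}$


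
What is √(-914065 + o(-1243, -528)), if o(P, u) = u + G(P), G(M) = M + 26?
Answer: 7*I*√18690 ≈ 956.98*I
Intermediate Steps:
G(M) = 26 + M
o(P, u) = 26 + P + u (o(P, u) = u + (26 + P) = 26 + P + u)
√(-914065 + o(-1243, -528)) = √(-914065 + (26 - 1243 - 528)) = √(-914065 - 1745) = √(-915810) = 7*I*√18690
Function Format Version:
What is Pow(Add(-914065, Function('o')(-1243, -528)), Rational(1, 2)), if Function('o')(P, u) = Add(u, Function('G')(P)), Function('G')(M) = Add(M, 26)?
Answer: Mul(7, I, Pow(18690, Rational(1, 2))) ≈ Mul(956.98, I)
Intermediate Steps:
Function('G')(M) = Add(26, M)
Function('o')(P, u) = Add(26, P, u) (Function('o')(P, u) = Add(u, Add(26, P)) = Add(26, P, u))
Pow(Add(-914065, Function('o')(-1243, -528)), Rational(1, 2)) = Pow(Add(-914065, Add(26, -1243, -528)), Rational(1, 2)) = Pow(Add(-914065, -1745), Rational(1, 2)) = Pow(-915810, Rational(1, 2)) = Mul(7, I, Pow(18690, Rational(1, 2)))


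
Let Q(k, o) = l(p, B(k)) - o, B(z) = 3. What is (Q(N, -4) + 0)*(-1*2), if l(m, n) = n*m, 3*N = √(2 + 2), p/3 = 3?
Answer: -62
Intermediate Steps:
p = 9 (p = 3*3 = 9)
N = ⅔ (N = √(2 + 2)/3 = √4/3 = (⅓)*2 = ⅔ ≈ 0.66667)
l(m, n) = m*n
Q(k, o) = 27 - o (Q(k, o) = 9*3 - o = 27 - o)
(Q(N, -4) + 0)*(-1*2) = ((27 - 1*(-4)) + 0)*(-1*2) = ((27 + 4) + 0)*(-2) = (31 + 0)*(-2) = 31*(-2) = -62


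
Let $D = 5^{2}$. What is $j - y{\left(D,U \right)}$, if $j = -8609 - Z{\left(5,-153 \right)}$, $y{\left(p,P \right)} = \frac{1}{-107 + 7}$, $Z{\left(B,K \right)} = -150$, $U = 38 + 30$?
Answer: $- \frac{845899}{100} \approx -8459.0$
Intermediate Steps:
$D = 25$
$U = 68$
$y{\left(p,P \right)} = - \frac{1}{100}$ ($y{\left(p,P \right)} = \frac{1}{-100} = - \frac{1}{100}$)
$j = -8459$ ($j = -8609 - -150 = -8609 + 150 = -8459$)
$j - y{\left(D,U \right)} = -8459 - - \frac{1}{100} = -8459 + \frac{1}{100} = - \frac{845899}{100}$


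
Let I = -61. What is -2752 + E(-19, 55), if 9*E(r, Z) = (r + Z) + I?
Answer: -24793/9 ≈ -2754.8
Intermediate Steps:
E(r, Z) = -61/9 + Z/9 + r/9 (E(r, Z) = ((r + Z) - 61)/9 = ((Z + r) - 61)/9 = (-61 + Z + r)/9 = -61/9 + Z/9 + r/9)
-2752 + E(-19, 55) = -2752 + (-61/9 + (⅑)*55 + (⅑)*(-19)) = -2752 + (-61/9 + 55/9 - 19/9) = -2752 - 25/9 = -24793/9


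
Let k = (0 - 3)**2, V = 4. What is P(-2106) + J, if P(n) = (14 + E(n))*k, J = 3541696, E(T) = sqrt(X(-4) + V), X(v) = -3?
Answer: 3541831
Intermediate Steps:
E(T) = 1 (E(T) = sqrt(-3 + 4) = sqrt(1) = 1)
k = 9 (k = (-3)**2 = 9)
P(n) = 135 (P(n) = (14 + 1)*9 = 15*9 = 135)
P(-2106) + J = 135 + 3541696 = 3541831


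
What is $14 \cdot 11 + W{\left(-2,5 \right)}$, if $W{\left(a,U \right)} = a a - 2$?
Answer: $156$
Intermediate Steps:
$W{\left(a,U \right)} = -2 + a^{2}$ ($W{\left(a,U \right)} = a^{2} - 2 = -2 + a^{2}$)
$14 \cdot 11 + W{\left(-2,5 \right)} = 14 \cdot 11 - \left(2 - \left(-2\right)^{2}\right) = 154 + \left(-2 + 4\right) = 154 + 2 = 156$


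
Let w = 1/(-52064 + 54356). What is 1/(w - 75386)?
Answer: -2292/172784711 ≈ -1.3265e-5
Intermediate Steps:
w = 1/2292 ≈ 0.00043630
1/(w - 75386) = 1/(1/2292 - 75386) = 1/(-172784711/2292) = -2292/172784711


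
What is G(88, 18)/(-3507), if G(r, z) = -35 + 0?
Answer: 5/501 ≈ 0.0099800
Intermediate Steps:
G(r, z) = -35
G(88, 18)/(-3507) = -35/(-3507) = -35*(-1/3507) = 5/501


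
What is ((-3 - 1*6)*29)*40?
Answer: -10440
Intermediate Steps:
((-3 - 1*6)*29)*40 = ((-3 - 6)*29)*40 = -9*29*40 = -261*40 = -10440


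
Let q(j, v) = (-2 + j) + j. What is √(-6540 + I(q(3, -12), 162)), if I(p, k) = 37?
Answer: I*√6503 ≈ 80.641*I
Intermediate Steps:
q(j, v) = -2 + 2*j
√(-6540 + I(q(3, -12), 162)) = √(-6540 + 37) = √(-6503) = I*√6503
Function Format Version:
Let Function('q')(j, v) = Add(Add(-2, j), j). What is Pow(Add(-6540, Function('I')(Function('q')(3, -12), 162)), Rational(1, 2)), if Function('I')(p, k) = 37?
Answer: Mul(I, Pow(6503, Rational(1, 2))) ≈ Mul(80.641, I)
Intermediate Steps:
Function('q')(j, v) = Add(-2, Mul(2, j))
Pow(Add(-6540, Function('I')(Function('q')(3, -12), 162)), Rational(1, 2)) = Pow(Add(-6540, 37), Rational(1, 2)) = Pow(-6503, Rational(1, 2)) = Mul(I, Pow(6503, Rational(1, 2)))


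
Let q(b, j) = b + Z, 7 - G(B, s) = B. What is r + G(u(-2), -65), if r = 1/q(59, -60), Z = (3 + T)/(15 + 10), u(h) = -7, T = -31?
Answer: 20283/1447 ≈ 14.017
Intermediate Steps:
G(B, s) = 7 - B
Z = -28/25 (Z = (3 - 31)/(15 + 10) = -28/25 ≈ -1.1200)
q(b, j) = -28/25 + b (q(b, j) = b - 28/25 = -28/25 + b)
r = 25/1447 (r = 1/(-28/25 + 59) = 1/(1447/25) = 25/1447 ≈ 0.017277)
r + G(u(-2), -65) = 25/1447 + (7 - 1*(-7)) = 25/1447 + (7 + 7) = 25/1447 + 14 = 20283/1447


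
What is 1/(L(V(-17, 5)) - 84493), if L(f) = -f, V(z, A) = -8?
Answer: -1/84485 ≈ -1.1836e-5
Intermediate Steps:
1/(L(V(-17, 5)) - 84493) = 1/(-1*(-8) - 84493) = 1/(8 - 84493) = 1/(-84485) = -1/84485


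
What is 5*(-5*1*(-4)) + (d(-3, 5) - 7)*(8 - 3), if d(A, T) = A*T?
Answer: -10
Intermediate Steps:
5*(-5*1*(-4)) + (d(-3, 5) - 7)*(8 - 3) = 5*(-5*1*(-4)) + (-3*5 - 7)*(8 - 3) = 5*(-5*(-4)) + (-15 - 7)*5 = 5*20 - 22*5 = 100 - 110 = -10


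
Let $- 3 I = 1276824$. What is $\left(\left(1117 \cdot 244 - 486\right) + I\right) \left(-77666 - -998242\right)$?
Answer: $-141350762496$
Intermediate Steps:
$I = -425608$ ($I = \left(- \frac{1}{3}\right) 1276824 = -425608$)
$\left(\left(1117 \cdot 244 - 486\right) + I\right) \left(-77666 - -998242\right) = \left(\left(1117 \cdot 244 - 486\right) - 425608\right) \left(-77666 - -998242\right) = \left(\left(272548 - 486\right) - 425608\right) \left(-77666 + \left(999120 - 878\right)\right) = \left(272062 - 425608\right) \left(-77666 + 998242\right) = \left(-153546\right) 920576 = -141350762496$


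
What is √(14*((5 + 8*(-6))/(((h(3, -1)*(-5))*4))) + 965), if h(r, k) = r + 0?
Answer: √877530/30 ≈ 31.226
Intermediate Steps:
h(r, k) = r
√(14*((5 + 8*(-6))/(((h(3, -1)*(-5))*4))) + 965) = √(14*((5 + 8*(-6))/(((3*(-5))*4))) + 965) = √(14*((5 - 48)/((-15*4))) + 965) = √(14*(-43/(-60)) + 965) = √(14*(-43*(-1/60)) + 965) = √(14*(43/60) + 965) = √(301/30 + 965) = √(29251/30) = √877530/30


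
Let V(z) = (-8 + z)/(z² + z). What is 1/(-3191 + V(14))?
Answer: -35/111684 ≈ -0.00031338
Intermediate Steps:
V(z) = (-8 + z)/(z + z²)
1/(-3191 + V(14)) = 1/(-3191 + (-8 + 14)/(14*(1 + 14))) = 1/(-3191 + (1/14)*6/15) = 1/(-3191 + (1/14)*(1/15)*6) = 1/(-3191 + 1/35) = 1/(-111684/35) = -35/111684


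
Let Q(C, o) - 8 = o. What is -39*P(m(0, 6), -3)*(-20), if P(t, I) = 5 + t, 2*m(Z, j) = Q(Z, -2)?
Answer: 6240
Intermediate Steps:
Q(C, o) = 8 + o
m(Z, j) = 3 (m(Z, j) = (8 - 2)/2 = (½)*6 = 3)
-39*P(m(0, 6), -3)*(-20) = -39*(5 + 3)*(-20) = -39*8*(-20) = -312*(-20) = 6240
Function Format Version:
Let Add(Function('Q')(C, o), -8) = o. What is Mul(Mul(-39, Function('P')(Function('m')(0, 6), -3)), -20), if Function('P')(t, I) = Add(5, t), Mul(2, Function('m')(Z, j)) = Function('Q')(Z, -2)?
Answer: 6240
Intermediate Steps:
Function('Q')(C, o) = Add(8, o)
Function('m')(Z, j) = 3 (Function('m')(Z, j) = Mul(Rational(1, 2), Add(8, -2)) = Mul(Rational(1, 2), 6) = 3)
Mul(Mul(-39, Function('P')(Function('m')(0, 6), -3)), -20) = Mul(Mul(-39, Add(5, 3)), -20) = Mul(Mul(-39, 8), -20) = Mul(-312, -20) = 6240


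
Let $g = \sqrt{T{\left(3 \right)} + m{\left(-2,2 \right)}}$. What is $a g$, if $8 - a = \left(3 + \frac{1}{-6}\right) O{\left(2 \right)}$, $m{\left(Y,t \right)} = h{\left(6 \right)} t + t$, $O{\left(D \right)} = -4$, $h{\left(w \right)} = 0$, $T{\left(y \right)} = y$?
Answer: $\frac{58 \sqrt{5}}{3} \approx 43.231$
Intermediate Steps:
$m{\left(Y,t \right)} = t$ ($m{\left(Y,t \right)} = 0 t + t = 0 + t = t$)
$g = \sqrt{5}$ ($g = \sqrt{3 + 2} = \sqrt{5} \approx 2.2361$)
$a = \frac{58}{3}$ ($a = 8 - \left(3 + \frac{1}{-6}\right) \left(-4\right) = 8 - \left(3 - \frac{1}{6}\right) \left(-4\right) = 8 - \frac{17}{6} \left(-4\right) = 8 - - \frac{34}{3} = 8 + \frac{34}{3} = \frac{58}{3} \approx 19.333$)
$a g = \frac{58 \sqrt{5}}{3}$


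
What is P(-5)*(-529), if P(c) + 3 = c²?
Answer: -11638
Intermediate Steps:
P(c) = -3 + c²
P(-5)*(-529) = (-3 + (-5)²)*(-529) = (-3 + 25)*(-529) = 22*(-529) = -11638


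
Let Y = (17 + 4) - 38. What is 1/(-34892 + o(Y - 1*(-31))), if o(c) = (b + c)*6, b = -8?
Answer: -1/34856 ≈ -2.8689e-5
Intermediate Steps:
Y = -17 (Y = 21 - 38 = -17)
o(c) = -48 + 6*c (o(c) = (-8 + c)*6 = -48 + 6*c)
1/(-34892 + o(Y - 1*(-31))) = 1/(-34892 + (-48 + 6*(-17 - 1*(-31)))) = 1/(-34892 + (-48 + 6*(-17 + 31))) = 1/(-34892 + (-48 + 6*14)) = 1/(-34892 + (-48 + 84)) = 1/(-34892 + 36) = 1/(-34856) = -1/34856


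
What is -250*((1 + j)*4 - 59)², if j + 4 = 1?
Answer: -1122250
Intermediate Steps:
j = -3 (j = -4 + 1 = -3)
-250*((1 + j)*4 - 59)² = -250*((1 - 3)*4 - 59)² = -250*(-2*4 - 59)² = -250*(-8 - 59)² = -250*(-67)² = -250*4489 = -1122250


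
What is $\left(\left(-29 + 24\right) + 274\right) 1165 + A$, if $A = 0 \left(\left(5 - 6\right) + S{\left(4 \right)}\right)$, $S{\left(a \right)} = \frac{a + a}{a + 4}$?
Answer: $313385$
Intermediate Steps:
$S{\left(a \right)} = \frac{2 a}{4 + a}$
$A = 0$ ($A = 0 \left(\left(5 - 6\right) + 2 \cdot 4 \frac{1}{4 + 4}\right) = 0 \left(\left(5 - 6\right) + 2 \cdot 4 \cdot \frac{1}{8}\right) = 0 \left(-1 + 2 \cdot 4 \cdot \frac{1}{8}\right) = 0 \left(-1 + 1\right) = 0 \cdot 0 = 0$)
$\left(\left(-29 + 24\right) + 274\right) 1165 + A = \left(\left(-29 + 24\right) + 274\right) 1165 + 0 = \left(-5 + 274\right) 1165 + 0 = 269 \cdot 1165 + 0 = 313385 + 0 = 313385$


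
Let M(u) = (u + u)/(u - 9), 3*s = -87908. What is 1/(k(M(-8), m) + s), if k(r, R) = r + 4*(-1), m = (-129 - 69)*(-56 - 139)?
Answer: -51/1494592 ≈ -3.4123e-5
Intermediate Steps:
s = -87908/3 (s = (⅓)*(-87908) = -87908/3 ≈ -29303.)
m = 38610 (m = -198*(-195) = 38610)
M(u) = 2*u/(-9 + u) (M(u) = (2*u)/(-9 + u) = 2*u/(-9 + u))
k(r, R) = -4 + r (k(r, R) = r - 4 = -4 + r)
1/(k(M(-8), m) + s) = 1/((-4 + 2*(-8)/(-9 - 8)) - 87908/3) = 1/((-4 + 2*(-8)/(-17)) - 87908/3) = 1/((-4 + 2*(-8)*(-1/17)) - 87908/3) = 1/((-4 + 16/17) - 87908/3) = 1/(-52/17 - 87908/3) = 1/(-1494592/51) = -51/1494592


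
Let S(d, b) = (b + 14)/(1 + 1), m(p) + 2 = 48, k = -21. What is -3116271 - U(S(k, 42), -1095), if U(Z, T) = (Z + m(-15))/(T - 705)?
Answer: -2804643863/900 ≈ -3.1163e+6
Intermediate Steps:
m(p) = 46 (m(p) = -2 + 48 = 46)
S(d, b) = 7 + b/2 (S(d, b) = (14 + b)/2 = (14 + b)*(1/2) = 7 + b/2)
U(Z, T) = (46 + Z)/(-705 + T) (U(Z, T) = (Z + 46)/(T - 705) = (46 + Z)/(-705 + T))
-3116271 - U(S(k, 42), -1095) = -3116271 - (46 + (7 + (1/2)*42))/(-705 - 1095) = -3116271 - (46 + (7 + 21))/(-1800) = -3116271 - (-1)*(46 + 28)/1800 = -3116271 - (-1)*74/1800 = -3116271 - 1*(-37/900) = -3116271 + 37/900 = -2804643863/900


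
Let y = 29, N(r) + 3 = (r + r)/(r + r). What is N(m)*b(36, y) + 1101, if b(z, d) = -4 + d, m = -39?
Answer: 1051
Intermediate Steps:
N(r) = -2 (N(r) = -3 + (r + r)/(r + r) = -3 + (2*r)/((2*r)) = -3 + (2*r)*(1/(2*r)) = -3 + 1 = -2)
N(m)*b(36, y) + 1101 = -2*(-4 + 29) + 1101 = -2*25 + 1101 = -50 + 1101 = 1051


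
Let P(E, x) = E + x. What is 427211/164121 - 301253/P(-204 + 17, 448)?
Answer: -16443480514/14278527 ≈ -1151.6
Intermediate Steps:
427211/164121 - 301253/P(-204 + 17, 448) = 427211/164121 - 301253/((-204 + 17) + 448) = 427211*(1/164121) - 301253/(-187 + 448) = 427211/164121 - 301253/261 = -16443480514/14278527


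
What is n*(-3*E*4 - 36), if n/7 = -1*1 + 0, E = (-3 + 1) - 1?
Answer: 0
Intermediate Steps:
E = -3 (E = -2 - 1 = -3)
n = -7 (n = 7*(-1*1 + 0) = 7*(-1 + 0) = 7*(-1) = -7)
n*(-3*E*4 - 36) = -7*(-3*(-3)*4 - 36) = -7*(9*4 - 36) = -7*(36 - 36) = -7*0 = 0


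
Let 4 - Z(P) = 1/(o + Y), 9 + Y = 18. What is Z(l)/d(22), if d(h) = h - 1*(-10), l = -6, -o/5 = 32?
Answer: 605/4832 ≈ 0.12521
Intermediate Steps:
Y = 9 (Y = -9 + 18 = 9)
o = -160 (o = -5*32 = -160)
Z(P) = 605/151 (Z(P) = 4 - 1/(-160 + 9) = 4 - 1/(-151) = 4 - 1*(-1/151) = 4 + 1/151 = 605/151)
d(h) = 10 + h (d(h) = h + 10 = 10 + h)
Z(l)/d(22) = 605/(151*(10 + 22)) = (605/151)/32 = (605/151)*(1/32) = 605/4832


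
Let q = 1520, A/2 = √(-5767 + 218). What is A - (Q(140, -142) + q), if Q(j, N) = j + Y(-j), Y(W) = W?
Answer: -1520 + 2*I*√5549 ≈ -1520.0 + 148.98*I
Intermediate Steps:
A = 2*I*√5549 (A = 2*√(-5767 + 218) = 2*√(-5549) = 2*(I*√5549) = 2*I*√5549 ≈ 148.98*I)
Q(j, N) = 0 (Q(j, N) = j - j = 0)
A - (Q(140, -142) + q) = 2*I*√5549 - (0 + 1520) = 2*I*√5549 - 1*1520 = 2*I*√5549 - 1520 = -1520 + 2*I*√5549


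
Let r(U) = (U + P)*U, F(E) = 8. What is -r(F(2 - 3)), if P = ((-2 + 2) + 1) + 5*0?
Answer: -72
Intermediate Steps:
P = 1 (P = (0 + 1) + 0 = 1 + 0 = 1)
r(U) = U*(1 + U) (r(U) = (U + 1)*U = (1 + U)*U = U*(1 + U))
-r(F(2 - 3)) = -8*(1 + 8) = -8*9 = -1*72 = -72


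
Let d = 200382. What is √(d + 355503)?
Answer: 3*√61765 ≈ 745.58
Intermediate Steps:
√(d + 355503) = √(200382 + 355503) = √555885 = 3*√61765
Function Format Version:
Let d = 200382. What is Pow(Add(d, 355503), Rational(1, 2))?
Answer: Mul(3, Pow(61765, Rational(1, 2))) ≈ 745.58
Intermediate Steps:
Pow(Add(d, 355503), Rational(1, 2)) = Pow(Add(200382, 355503), Rational(1, 2)) = Pow(555885, Rational(1, 2)) = Mul(3, Pow(61765, Rational(1, 2)))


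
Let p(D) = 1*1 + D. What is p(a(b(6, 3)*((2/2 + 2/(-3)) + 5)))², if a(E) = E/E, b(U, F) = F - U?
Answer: 4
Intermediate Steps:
a(E) = 1
p(D) = 1 + D
p(a(b(6, 3)*((2/2 + 2/(-3)) + 5)))² = (1 + 1)² = 2² = 4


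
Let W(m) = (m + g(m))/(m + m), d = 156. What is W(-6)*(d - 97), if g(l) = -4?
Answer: 295/6 ≈ 49.167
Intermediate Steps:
W(m) = (-4 + m)/(2*m) (W(m) = (m - 4)/(m + m) = (-4 + m)/((2*m)) = (-4 + m)*(1/(2*m)) = (-4 + m)/(2*m))
W(-6)*(d - 97) = ((½)*(-4 - 6)/(-6))*(156 - 97) = ((½)*(-⅙)*(-10))*59 = (⅚)*59 = 295/6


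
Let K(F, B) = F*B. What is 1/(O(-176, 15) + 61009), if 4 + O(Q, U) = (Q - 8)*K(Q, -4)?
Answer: -1/68531 ≈ -1.4592e-5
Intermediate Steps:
K(F, B) = B*F
O(Q, U) = -4 - 4*Q*(-8 + Q) (O(Q, U) = -4 + (Q - 8)*(-4*Q) = -4 + (-8 + Q)*(-4*Q) = -4 - 4*Q*(-8 + Q))
1/(O(-176, 15) + 61009) = 1/((-4 - 4*(-176)**2 + 32*(-176)) + 61009) = 1/((-4 - 4*30976 - 5632) + 61009) = 1/((-4 - 123904 - 5632) + 61009) = 1/(-129540 + 61009) = 1/(-68531) = -1/68531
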